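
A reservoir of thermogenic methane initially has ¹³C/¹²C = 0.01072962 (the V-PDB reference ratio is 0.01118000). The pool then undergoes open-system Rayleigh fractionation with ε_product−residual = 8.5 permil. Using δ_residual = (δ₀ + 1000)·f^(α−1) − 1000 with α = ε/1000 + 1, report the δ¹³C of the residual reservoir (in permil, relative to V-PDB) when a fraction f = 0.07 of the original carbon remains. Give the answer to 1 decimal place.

-61.7 permil

δ₀ = (0.01072962/0.01118000 − 1)×1000 = (0.959716 − 1)×1000 = -40.284 permil
α − 1 = ε/1000 = 0.0085
f^(α−1) = 0.07^(0.0085) = 0.977650
δ_res = (-40.284 + 1000) × 0.977650 − 1000 = 938.266 − 1000 = -61.73 permil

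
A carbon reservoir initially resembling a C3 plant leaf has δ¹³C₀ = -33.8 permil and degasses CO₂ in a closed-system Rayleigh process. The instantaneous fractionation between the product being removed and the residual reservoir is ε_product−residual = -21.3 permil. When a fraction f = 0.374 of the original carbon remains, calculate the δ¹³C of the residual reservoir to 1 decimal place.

Rayleigh residual: δ_res = (δ₀ + 1000)·f^(α−1) − 1000
α = ε/1000 + 1 = 0.97870, so α − 1 = -0.02130
f^(α−1) = 0.374^(-0.02130) = 1.021169
δ_res = (-33.8 + 1000) × 1.021169 − 1000 = 986.654 − 1000 = -13.35 permil

-13.3 permil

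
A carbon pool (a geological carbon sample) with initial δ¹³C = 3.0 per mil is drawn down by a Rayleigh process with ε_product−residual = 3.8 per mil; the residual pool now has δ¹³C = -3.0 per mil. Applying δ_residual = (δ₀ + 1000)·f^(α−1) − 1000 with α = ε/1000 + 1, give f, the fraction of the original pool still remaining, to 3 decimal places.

0.206

α − 1 = ε/1000 = 0.0038
(δ_res + 1000)/(δ₀ + 1000) = (-3.0 + 1000)/(3.0 + 1000) = 997.0/1003.0 = 0.994018
f = 0.994018^(1/0.0038) = exp(ln(0.994018)/0.0038) = exp(-0.00600/0.0038)
f = exp(-1.5790) = 0.2062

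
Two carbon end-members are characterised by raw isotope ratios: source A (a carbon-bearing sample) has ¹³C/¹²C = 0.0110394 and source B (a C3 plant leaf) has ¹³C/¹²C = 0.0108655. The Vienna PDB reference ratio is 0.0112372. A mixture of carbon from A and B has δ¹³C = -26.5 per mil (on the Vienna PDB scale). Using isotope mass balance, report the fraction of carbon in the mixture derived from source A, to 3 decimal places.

δ_A = (0.0110394/0.0112372 − 1)×1000 = (0.982398 − 1)×1000 = -17.602 per mil
δ_B = (0.0108655/0.0112372 − 1)×1000 = (0.966922 − 1)×1000 = -33.078 per mil
f_A = (δ_mix − δ_B)/(δ_A − δ_B) = (-26.5 − (-33.078))/(-17.602 − (-33.078))
f_A = 6.578 / 15.475 = 0.4250

0.425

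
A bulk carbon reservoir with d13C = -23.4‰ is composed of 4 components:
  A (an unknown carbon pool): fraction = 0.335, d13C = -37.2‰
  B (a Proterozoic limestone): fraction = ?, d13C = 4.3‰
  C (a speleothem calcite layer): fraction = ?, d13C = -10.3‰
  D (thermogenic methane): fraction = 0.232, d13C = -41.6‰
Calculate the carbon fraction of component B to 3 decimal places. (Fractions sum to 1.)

0.217

Let f_B and f_C be the unknown fractions; fractions sum to 1 so f_B + f_C = 0.433.
Mass balance: Σ fᵢ·δᵢ = δ_bulk ⇒ f_B·(4.3) + f_C·(-10.3) = -23.4 − (-22.113) = -1.287
Substitute f_C = 0.433 − f_B:
f_B·(4.3 − -10.3) = -1.287 − 0.433×(-10.3) = 3.173
f_B = 3.173 / 14.6 = 0.2173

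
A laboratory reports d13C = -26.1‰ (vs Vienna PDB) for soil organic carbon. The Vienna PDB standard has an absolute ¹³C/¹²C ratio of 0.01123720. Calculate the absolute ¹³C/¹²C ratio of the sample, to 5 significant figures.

R_sample = R_standard × (d13C/1000 + 1)
R_sample = 0.01123720 × (-26.1/1000 + 1) = 0.01123720 × 0.973900
R_sample = 0.0109439

0.010944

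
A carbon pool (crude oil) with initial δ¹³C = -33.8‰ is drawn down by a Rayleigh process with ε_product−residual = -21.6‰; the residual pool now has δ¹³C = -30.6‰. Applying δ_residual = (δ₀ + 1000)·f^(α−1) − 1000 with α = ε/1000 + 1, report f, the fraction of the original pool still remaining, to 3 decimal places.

α − 1 = ε/1000 = -0.0216
(δ_res + 1000)/(δ₀ + 1000) = (-30.6 + 1000)/(-33.8 + 1000) = 969.4/966.2 = 1.003312
f = 1.003312^(1/-0.0216) = exp(ln(1.003312)/-0.0216) = exp(0.00331/-0.0216)
f = exp(-0.1531) = 0.8581

0.858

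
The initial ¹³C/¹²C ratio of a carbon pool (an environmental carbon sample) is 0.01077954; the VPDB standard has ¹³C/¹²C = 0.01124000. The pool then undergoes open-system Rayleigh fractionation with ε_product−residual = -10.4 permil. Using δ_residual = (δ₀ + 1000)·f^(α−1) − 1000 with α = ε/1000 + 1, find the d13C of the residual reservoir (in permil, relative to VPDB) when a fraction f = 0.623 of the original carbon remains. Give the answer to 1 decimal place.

-36.2 permil

δ₀ = (0.01077954/0.01124000 − 1)×1000 = (0.959034 − 1)×1000 = -40.966 permil
α − 1 = ε/1000 = -0.0104
f^(α−1) = 0.623^(-0.0104) = 1.004934
δ_res = (-40.966 + 1000) × 1.004934 − 1000 = 963.765 − 1000 = -36.23 permil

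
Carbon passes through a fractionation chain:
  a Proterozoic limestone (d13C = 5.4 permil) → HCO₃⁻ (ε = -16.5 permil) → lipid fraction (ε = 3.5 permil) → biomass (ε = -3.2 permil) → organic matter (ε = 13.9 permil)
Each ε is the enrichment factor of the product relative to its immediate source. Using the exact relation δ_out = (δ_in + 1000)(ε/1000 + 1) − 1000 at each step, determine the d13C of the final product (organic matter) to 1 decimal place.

step 1: δ = (5.40 + 1000)·(-16.5/1000 + 1) − 1000 = -11.19 permil
step 2: δ = (-11.19 + 1000)·(3.5/1000 + 1) − 1000 = -7.73 permil
step 3: δ = (-7.73 + 1000)·(-3.2/1000 + 1) − 1000 = -10.90 permil
step 4: δ = (-10.90 + 1000)·(13.9/1000 + 1) − 1000 = 2.84 permil

2.8 permil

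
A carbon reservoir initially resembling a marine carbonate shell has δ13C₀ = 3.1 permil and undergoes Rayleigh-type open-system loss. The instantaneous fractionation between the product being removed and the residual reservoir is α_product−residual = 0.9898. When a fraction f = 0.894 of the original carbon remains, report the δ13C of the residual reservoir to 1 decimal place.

Rayleigh residual: δ_res = (δ₀ + 1000)·f^(α−1) − 1000
α − 1 = -0.01020
f^(α−1) = 0.894^(-0.01020) = 1.001144
δ_res = (3.1 + 1000) × 1.001144 − 1000 = 1004.247 − 1000 = 4.25 permil

4.2 permil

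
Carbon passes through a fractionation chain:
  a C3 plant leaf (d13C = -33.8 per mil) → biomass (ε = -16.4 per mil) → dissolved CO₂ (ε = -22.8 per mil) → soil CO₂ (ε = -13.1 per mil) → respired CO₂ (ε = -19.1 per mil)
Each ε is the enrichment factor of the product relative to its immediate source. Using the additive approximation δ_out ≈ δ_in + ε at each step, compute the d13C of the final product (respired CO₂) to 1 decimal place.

-105.2 per mil

step 1: δ ≈ -33.8 + (-16.4) = -50.2 per mil
step 2: δ ≈ -50.2 + (-22.8) = -73.0 per mil
step 3: δ ≈ -73.0 + (-13.1) = -86.1 per mil
step 4: δ ≈ -86.1 + (-19.1) = -105.2 per mil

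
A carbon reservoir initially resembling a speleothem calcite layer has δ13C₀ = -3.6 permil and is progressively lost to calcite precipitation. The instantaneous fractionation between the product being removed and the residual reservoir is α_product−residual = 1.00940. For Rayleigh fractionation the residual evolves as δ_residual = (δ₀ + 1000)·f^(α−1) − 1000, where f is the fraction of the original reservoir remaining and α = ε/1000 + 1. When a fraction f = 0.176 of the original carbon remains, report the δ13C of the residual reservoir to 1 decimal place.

-19.7 permil

Rayleigh residual: δ_res = (δ₀ + 1000)·f^(α−1) − 1000
α − 1 = 0.00940
f^(α−1) = 0.176^(0.00940) = 0.983802
δ_res = (-3.6 + 1000) × 0.983802 − 1000 = 980.261 − 1000 = -19.74 permil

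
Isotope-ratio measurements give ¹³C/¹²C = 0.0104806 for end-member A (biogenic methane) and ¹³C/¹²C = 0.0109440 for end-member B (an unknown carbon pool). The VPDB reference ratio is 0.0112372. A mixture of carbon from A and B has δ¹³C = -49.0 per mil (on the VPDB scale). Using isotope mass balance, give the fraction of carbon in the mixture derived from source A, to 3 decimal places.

δ_A = (0.0104806/0.0112372 − 1)×1000 = (0.932670 − 1)×1000 = -67.330 per mil
δ_B = (0.0109440/0.0112372 − 1)×1000 = (0.973908 − 1)×1000 = -26.092 per mil
f_A = (δ_mix − δ_B)/(δ_A − δ_B) = (-49.0 − (-26.092))/(-67.330 − (-26.092))
f_A = -22.908 / -41.238 = 0.5555

0.556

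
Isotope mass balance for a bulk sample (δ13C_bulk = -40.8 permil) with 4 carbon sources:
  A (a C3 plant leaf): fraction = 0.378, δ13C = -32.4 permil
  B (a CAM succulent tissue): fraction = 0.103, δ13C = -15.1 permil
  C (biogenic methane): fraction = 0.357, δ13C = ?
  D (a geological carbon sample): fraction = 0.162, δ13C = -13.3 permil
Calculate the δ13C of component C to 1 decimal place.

Isotope mass balance: δ_bulk = Σ fᵢ·δᵢ.
-40.8 = 0.378×(-32.4) + 0.103×(-15.1) + 0.357×δ_C + 0.162×(-13.3)
0.357·δ_C = -40.8 − (-15.957) = -24.843
δ_C = -24.843 / 0.357 = -69.59 permil

-69.6 permil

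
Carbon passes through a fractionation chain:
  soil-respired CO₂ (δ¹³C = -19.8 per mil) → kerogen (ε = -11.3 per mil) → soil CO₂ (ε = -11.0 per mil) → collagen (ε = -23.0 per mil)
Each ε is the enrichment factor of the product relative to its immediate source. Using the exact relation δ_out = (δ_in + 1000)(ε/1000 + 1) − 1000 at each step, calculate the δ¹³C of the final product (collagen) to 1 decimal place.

step 1: δ = (-19.80 + 1000)·(-11.3/1000 + 1) − 1000 = -30.88 per mil
step 2: δ = (-30.88 + 1000)·(-11.0/1000 + 1) − 1000 = -41.54 per mil
step 3: δ = (-41.54 + 1000)·(-23.0/1000 + 1) − 1000 = -63.58 per mil

-63.6 per mil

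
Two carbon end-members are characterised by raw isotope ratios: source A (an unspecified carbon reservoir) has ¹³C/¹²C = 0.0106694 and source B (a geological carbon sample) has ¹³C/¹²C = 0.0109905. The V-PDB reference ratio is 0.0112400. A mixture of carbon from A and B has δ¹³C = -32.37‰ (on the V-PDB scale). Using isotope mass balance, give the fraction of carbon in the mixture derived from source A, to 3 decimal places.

δ_A = (0.0106694/0.0112400 − 1)×1000 = (0.949235 − 1)×1000 = -50.765‰
δ_B = (0.0109905/0.0112400 − 1)×1000 = (0.977802 − 1)×1000 = -22.198‰
f_A = (δ_mix − δ_B)/(δ_A − δ_B) = (-32.37 − (-22.198))/(-50.765 − (-22.198))
f_A = -10.172 / -28.568 = 0.3561

0.356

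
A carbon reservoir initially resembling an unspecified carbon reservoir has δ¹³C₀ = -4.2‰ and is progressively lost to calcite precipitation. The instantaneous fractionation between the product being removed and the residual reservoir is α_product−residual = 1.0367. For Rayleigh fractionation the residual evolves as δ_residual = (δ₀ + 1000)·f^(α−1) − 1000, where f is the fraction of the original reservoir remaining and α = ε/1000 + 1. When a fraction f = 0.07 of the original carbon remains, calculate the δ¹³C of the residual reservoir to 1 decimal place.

Rayleigh residual: δ_res = (δ₀ + 1000)·f^(α−1) − 1000
α − 1 = 0.03670
f^(α−1) = 0.07^(0.03670) = 0.907016
δ_res = (-4.2 + 1000) × 0.907016 − 1000 = 903.207 − 1000 = -96.79‰

-96.8‰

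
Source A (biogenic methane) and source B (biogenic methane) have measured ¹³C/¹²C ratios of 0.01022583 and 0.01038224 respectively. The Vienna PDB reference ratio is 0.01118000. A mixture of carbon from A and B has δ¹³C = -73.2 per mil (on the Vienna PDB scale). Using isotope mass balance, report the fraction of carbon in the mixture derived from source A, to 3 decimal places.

δ_A = (0.01022583/0.01118000 − 1)×1000 = (0.914654 − 1)×1000 = -85.346 per mil
δ_B = (0.01038224/0.01118000 − 1)×1000 = (0.928644 − 1)×1000 = -71.356 per mil
f_A = (δ_mix − δ_B)/(δ_A − δ_B) = (-73.2 − (-71.356))/(-85.346 − (-71.356))
f_A = -1.844 / -13.990 = 0.1318

0.132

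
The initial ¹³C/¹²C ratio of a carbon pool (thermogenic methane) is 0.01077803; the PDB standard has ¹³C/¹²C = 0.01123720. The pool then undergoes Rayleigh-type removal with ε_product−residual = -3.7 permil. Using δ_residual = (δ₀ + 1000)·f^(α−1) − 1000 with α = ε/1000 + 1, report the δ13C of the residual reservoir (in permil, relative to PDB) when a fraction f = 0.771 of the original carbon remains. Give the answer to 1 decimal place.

δ₀ = (0.01077803/0.01123720 − 1)×1000 = (0.959138 − 1)×1000 = -40.862 permil
α − 1 = ε/1000 = -0.0037
f^(α−1) = 0.771^(-0.0037) = 1.000963
δ_res = (-40.862 + 1000) × 1.000963 − 1000 = 960.062 − 1000 = -39.94 permil

-39.9 permil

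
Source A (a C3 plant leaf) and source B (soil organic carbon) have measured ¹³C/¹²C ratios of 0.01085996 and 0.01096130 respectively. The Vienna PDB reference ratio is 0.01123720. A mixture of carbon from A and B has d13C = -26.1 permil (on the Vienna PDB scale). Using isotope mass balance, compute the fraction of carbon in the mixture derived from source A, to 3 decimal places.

δ_A = (0.01085996/0.01123720 − 1)×1000 = (0.966429 − 1)×1000 = -33.571 permil
δ_B = (0.01096130/0.01123720 − 1)×1000 = (0.975448 − 1)×1000 = -24.552 permil
f_A = (δ_mix − δ_B)/(δ_A − δ_B) = (-26.1 − (-24.552))/(-33.571 − (-24.552))
f_A = -1.548 / -9.018 = 0.1716

0.172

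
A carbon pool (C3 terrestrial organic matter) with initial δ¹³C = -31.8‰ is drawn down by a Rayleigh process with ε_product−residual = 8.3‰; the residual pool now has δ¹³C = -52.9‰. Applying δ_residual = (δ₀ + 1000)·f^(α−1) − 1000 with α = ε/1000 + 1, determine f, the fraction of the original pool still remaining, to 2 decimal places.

α − 1 = ε/1000 = 0.0083
(δ_res + 1000)/(δ₀ + 1000) = (-52.9 + 1000)/(-31.8 + 1000) = 947.1/968.2 = 0.978207
f = 0.978207^(1/0.0083) = exp(ln(0.978207)/0.0083) = exp(-0.02203/0.0083)
f = exp(-2.6547) = 0.0703

0.07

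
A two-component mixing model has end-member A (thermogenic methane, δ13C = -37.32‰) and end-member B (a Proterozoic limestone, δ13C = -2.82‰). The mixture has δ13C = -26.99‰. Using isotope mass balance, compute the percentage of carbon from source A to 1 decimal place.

70.1%

δ_mix = f_A·δ_A + (1 − f_A)·δ_B  ⇒  f_A = (δ_mix − δ_B)/(δ_A − δ_B)
f_A = (-26.99 − (-2.82)) / (-37.32 − (-2.82))
f_A = -24.17 / -34.50 = 0.7006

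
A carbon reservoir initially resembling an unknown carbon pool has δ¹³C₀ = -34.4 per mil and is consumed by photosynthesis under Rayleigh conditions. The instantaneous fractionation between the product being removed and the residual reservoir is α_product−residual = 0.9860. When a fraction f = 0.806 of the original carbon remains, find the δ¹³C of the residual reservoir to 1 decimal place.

-31.5 per mil

Rayleigh residual: δ_res = (δ₀ + 1000)·f^(α−1) − 1000
α − 1 = -0.01400
f^(α−1) = 0.806^(-0.01400) = 1.003024
δ_res = (-34.4 + 1000) × 1.003024 − 1000 = 968.520 − 1000 = -31.48 per mil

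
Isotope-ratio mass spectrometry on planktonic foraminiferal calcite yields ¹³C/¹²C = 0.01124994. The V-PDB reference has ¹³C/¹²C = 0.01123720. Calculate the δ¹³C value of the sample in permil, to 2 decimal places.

1.13 permil

δ¹³C = (R_sample / R_standard − 1) × 1000
R_sample / R_standard = 0.01124994 / 0.01123720 = 1.001134
δ¹³C = (1.001134 − 1) × 1000 = 1.134 permil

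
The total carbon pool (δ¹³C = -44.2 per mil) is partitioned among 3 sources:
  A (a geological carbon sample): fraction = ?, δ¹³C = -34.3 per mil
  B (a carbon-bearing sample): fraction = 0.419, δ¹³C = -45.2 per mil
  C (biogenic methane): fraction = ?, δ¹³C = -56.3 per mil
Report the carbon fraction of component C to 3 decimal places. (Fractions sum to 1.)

Let f_C and f_A be the unknown fractions; fractions sum to 1 so f_C + f_A = 0.581.
Mass balance: Σ fᵢ·δᵢ = δ_bulk ⇒ f_C·(-56.3) + f_A·(-34.3) = -44.2 − (-18.939) = -25.261
Substitute f_A = 0.581 − f_C:
f_C·(-56.3 − -34.3) = -25.261 − 0.581×(-34.3) = -5.333
f_C = -5.333 / -22.0 = 0.2424

0.242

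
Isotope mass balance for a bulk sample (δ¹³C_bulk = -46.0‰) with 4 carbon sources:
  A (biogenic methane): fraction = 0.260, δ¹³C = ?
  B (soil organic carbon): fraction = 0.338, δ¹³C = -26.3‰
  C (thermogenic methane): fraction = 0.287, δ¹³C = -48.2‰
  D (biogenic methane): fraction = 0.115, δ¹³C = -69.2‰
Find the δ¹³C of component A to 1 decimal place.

Isotope mass balance: δ_bulk = Σ fᵢ·δᵢ.
-46.0 = 0.260×δ_A + 0.338×(-26.3) + 0.287×(-48.2) + 0.115×(-69.2)
0.260·δ_A = -46.0 − (-30.681) = -15.319
δ_A = -15.319 / 0.260 = -58.92‰

-58.9‰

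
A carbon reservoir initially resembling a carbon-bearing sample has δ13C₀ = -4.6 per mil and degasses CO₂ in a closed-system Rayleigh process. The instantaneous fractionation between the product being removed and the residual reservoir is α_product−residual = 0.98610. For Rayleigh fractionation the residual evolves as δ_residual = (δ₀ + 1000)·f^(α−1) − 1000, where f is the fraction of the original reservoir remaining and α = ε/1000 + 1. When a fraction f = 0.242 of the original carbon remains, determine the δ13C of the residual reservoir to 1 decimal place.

Rayleigh residual: δ_res = (δ₀ + 1000)·f^(α−1) − 1000
α − 1 = -0.01390
f^(α−1) = 0.242^(-0.01390) = 1.019917
δ_res = (-4.6 + 1000) × 1.019917 − 1000 = 1015.226 − 1000 = 15.23 per mil

15.2 per mil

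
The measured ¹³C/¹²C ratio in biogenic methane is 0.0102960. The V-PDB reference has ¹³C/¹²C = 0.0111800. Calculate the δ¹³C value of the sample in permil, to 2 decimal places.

-79.07 permil

δ¹³C = (R_sample / R_standard − 1) × 1000
R_sample / R_standard = 0.0102960 / 0.0111800 = 0.920930
δ¹³C = (0.920930 − 1) × 1000 = -79.070 permil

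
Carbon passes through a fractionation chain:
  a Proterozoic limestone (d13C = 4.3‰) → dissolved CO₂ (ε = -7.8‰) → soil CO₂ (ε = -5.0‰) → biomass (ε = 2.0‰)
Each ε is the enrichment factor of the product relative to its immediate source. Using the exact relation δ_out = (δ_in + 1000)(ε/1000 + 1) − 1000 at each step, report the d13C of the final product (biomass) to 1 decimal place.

step 1: δ = (4.30 + 1000)·(-7.8/1000 + 1) − 1000 = -3.53‰
step 2: δ = (-3.53 + 1000)·(-5.0/1000 + 1) − 1000 = -8.52‰
step 3: δ = (-8.52 + 1000)·(2.0/1000 + 1) − 1000 = -6.53‰

-6.5‰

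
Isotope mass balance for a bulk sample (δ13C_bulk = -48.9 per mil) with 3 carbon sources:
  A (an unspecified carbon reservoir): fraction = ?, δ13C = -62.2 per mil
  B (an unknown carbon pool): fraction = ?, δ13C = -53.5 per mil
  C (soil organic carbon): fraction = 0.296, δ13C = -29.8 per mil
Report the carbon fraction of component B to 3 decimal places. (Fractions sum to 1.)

0.426

Let f_B and f_A be the unknown fractions; fractions sum to 1 so f_B + f_A = 0.704.
Mass balance: Σ fᵢ·δᵢ = δ_bulk ⇒ f_B·(-53.5) + f_A·(-62.2) = -48.9 − (-8.821) = -40.079
Substitute f_A = 0.704 − f_B:
f_B·(-53.5 − -62.2) = -40.079 − 0.704×(-62.2) = 3.710
f_B = 3.710 / 8.7 = 0.4264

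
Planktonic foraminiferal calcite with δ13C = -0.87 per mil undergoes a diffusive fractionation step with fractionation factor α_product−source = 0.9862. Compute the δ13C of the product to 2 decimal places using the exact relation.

δ_product = (δ_source + 1000)·α − 1000
δ_product = (-0.87 + 1000) × 0.9862 − 1000
δ_product = 985.342 − 1000 = -14.658 per mil

-14.66 per mil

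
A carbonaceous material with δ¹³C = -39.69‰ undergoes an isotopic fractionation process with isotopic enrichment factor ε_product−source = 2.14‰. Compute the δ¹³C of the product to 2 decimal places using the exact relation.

To first order, δ_product ≈ δ_source + ε = -37.55‰.
Exactly, δ_product = (δ_source + 1000)·(ε/1000 + 1) − 1000.
δ_product = (-39.69 + 1000) × (2.14/1000 + 1) − 1000
δ_product = -37.635‰

-37.63‰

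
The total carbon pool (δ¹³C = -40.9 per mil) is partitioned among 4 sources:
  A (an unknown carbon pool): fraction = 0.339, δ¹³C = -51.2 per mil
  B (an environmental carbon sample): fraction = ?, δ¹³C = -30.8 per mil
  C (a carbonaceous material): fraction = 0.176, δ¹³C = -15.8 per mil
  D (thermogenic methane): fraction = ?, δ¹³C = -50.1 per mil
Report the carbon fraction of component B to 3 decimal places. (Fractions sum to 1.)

Let f_B and f_D be the unknown fractions; fractions sum to 1 so f_B + f_D = 0.485.
Mass balance: Σ fᵢ·δᵢ = δ_bulk ⇒ f_B·(-30.8) + f_D·(-50.1) = -40.9 − (-20.138) = -20.762
Substitute f_D = 0.485 − f_B:
f_B·(-30.8 − -50.1) = -20.762 − 0.485×(-50.1) = 3.536
f_B = 3.536 / 19.3 = 0.1832

0.183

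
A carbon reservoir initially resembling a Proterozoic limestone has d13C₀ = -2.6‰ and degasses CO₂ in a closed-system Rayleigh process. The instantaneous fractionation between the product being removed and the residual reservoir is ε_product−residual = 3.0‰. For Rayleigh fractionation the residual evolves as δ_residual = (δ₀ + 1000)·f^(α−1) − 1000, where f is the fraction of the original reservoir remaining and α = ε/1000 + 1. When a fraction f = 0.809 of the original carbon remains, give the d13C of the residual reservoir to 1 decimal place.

Rayleigh residual: δ_res = (δ₀ + 1000)·f^(α−1) − 1000
α = ε/1000 + 1 = 1.00300, so α − 1 = 0.00300
f^(α−1) = 0.809^(0.00300) = 0.999364
δ_res = (-2.6 + 1000) × 0.999364 − 1000 = 996.766 − 1000 = -3.23‰

-3.2‰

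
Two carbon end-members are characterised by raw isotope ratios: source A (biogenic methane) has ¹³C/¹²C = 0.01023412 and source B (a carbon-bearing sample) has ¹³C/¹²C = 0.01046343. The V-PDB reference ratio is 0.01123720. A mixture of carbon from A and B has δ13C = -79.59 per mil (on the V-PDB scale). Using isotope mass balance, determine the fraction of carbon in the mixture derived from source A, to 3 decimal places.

δ_A = (0.01023412/0.01123720 − 1)×1000 = (0.910736 − 1)×1000 = -89.264 per mil
δ_B = (0.01046343/0.01123720 − 1)×1000 = (0.931142 − 1)×1000 = -68.858 per mil
f_A = (δ_mix − δ_B)/(δ_A − δ_B) = (-79.59 − (-68.858))/(-89.264 − (-68.858))
f_A = -10.732 / -20.406 = 0.5259

0.526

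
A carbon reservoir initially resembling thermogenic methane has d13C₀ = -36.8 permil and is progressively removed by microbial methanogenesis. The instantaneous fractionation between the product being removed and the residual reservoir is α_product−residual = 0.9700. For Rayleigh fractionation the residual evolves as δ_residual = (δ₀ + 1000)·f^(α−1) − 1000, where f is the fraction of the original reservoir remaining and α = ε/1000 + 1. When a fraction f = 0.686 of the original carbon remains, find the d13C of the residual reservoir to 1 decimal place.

Rayleigh residual: δ_res = (δ₀ + 1000)·f^(α−1) − 1000
α − 1 = -0.03000
f^(α−1) = 0.686^(-0.03000) = 1.011370
δ_res = (-36.8 + 1000) × 1.011370 − 1000 = 974.152 − 1000 = -25.85 permil

-25.8 permil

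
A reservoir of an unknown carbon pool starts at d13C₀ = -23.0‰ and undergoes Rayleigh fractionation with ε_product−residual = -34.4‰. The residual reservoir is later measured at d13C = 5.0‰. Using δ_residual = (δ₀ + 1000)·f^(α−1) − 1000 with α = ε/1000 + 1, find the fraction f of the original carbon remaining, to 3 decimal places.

α − 1 = ε/1000 = -0.0344
(δ_res + 1000)/(δ₀ + 1000) = (5.0 + 1000)/(-23.0 + 1000) = 1005.0/977.0 = 1.028659
f = 1.028659^(1/-0.0344) = exp(ln(1.028659)/-0.0344) = exp(0.02826/-0.0344)
f = exp(-0.8214) = 0.4398

0.440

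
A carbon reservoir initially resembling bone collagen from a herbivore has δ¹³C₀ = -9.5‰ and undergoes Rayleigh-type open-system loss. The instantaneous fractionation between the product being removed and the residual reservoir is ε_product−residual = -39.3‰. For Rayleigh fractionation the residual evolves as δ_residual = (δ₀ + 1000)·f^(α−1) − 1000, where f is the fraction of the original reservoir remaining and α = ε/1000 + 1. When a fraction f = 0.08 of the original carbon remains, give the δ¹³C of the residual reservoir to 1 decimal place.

93.9‰

Rayleigh residual: δ_res = (δ₀ + 1000)·f^(α−1) − 1000
α = ε/1000 + 1 = 0.96070, so α − 1 = -0.03930
f^(α−1) = 0.08^(-0.03930) = 1.104355
δ_res = (-9.5 + 1000) × 1.104355 − 1000 = 1093.863 − 1000 = 93.86‰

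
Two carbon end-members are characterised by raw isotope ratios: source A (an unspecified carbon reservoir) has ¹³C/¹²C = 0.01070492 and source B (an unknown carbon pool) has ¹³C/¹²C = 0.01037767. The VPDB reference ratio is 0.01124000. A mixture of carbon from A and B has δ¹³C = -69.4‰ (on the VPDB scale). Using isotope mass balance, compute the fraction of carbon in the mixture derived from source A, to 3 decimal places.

δ_A = (0.01070492/0.01124000 − 1)×1000 = (0.952395 − 1)×1000 = -47.605‰
δ_B = (0.01037767/0.01124000 − 1)×1000 = (0.923280 − 1)×1000 = -76.720‰
f_A = (δ_mix − δ_B)/(δ_A − δ_B) = (-69.4 − (-76.720))/(-47.605 − (-76.720))
f_A = 7.320 / 29.115 = 0.2514

0.251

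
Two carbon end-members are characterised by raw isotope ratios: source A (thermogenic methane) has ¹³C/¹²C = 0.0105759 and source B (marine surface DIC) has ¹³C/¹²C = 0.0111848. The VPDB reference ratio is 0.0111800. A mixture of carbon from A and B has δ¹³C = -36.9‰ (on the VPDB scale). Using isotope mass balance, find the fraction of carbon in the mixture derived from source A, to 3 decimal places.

δ_A = (0.0105759/0.0111800 − 1)×1000 = (0.945966 − 1)×1000 = -54.034‰
δ_B = (0.0111848/0.0111800 − 1)×1000 = (1.000429 − 1)×1000 = 0.429‰
f_A = (δ_mix − δ_B)/(δ_A − δ_B) = (-36.9 − (0.429))/(-54.034 − (0.429))
f_A = -37.329 / -54.463 = 0.6854

0.685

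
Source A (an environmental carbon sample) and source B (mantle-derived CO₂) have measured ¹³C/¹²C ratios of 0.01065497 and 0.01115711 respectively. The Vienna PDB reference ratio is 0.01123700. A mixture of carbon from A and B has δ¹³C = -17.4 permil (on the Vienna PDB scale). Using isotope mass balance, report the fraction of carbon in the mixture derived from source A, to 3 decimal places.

δ_A = (0.01065497/0.01123700 − 1)×1000 = (0.948204 − 1)×1000 = -51.796 permil
δ_B = (0.01115711/0.01123700 − 1)×1000 = (0.992890 − 1)×1000 = -7.110 permil
f_A = (δ_mix − δ_B)/(δ_A − δ_B) = (-17.4 − (-7.110))/(-51.796 − (-7.110))
f_A = -10.290 / -44.686 = 0.2303

0.230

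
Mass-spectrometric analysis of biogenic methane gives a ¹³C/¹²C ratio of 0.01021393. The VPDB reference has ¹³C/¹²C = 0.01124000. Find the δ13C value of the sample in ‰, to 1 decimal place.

δ13C = (R_sample / R_standard − 1) × 1000
R_sample / R_standard = 0.01021393 / 0.01124000 = 0.908713
δ13C = (0.908713 − 1) × 1000 = -91.29‰

-91.3‰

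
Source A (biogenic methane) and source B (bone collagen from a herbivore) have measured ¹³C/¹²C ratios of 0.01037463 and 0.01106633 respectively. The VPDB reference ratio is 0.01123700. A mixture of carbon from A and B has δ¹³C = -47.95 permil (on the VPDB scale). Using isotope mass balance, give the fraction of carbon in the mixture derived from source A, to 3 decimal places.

δ_A = (0.01037463/0.01123700 − 1)×1000 = (0.923256 − 1)×1000 = -76.744 permil
δ_B = (0.01106633/0.01123700 − 1)×1000 = (0.984812 − 1)×1000 = -15.188 permil
f_A = (δ_mix − δ_B)/(δ_A − δ_B) = (-47.95 − (-15.188))/(-76.744 − (-15.188))
f_A = -32.762 / -61.556 = 0.5322

0.532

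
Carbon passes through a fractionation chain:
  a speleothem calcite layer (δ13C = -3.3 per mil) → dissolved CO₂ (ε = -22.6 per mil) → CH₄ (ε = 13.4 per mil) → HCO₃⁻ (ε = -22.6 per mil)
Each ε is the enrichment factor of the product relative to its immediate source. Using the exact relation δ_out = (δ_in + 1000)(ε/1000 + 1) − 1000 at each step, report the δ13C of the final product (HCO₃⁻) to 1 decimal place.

-35.1 per mil

step 1: δ = (-3.30 + 1000)·(-22.6/1000 + 1) − 1000 = -25.83 per mil
step 2: δ = (-25.83 + 1000)·(13.4/1000 + 1) − 1000 = -12.77 per mil
step 3: δ = (-12.77 + 1000)·(-22.6/1000 + 1) − 1000 = -35.08 per mil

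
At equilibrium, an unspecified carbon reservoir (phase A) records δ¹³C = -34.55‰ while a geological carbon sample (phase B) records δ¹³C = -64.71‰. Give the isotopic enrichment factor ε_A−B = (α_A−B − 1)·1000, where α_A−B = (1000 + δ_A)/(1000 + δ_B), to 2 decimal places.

α_A−B = (1000 + -34.55) / (1000 + -64.71) = 965.45 / 935.29 = 1.032247
ε_A−B = (1.032247 − 1) × 1000 = 32.247‰
(The approximation ε ≈ δ_A − δ_B would give 30.16‰.)

32.25‰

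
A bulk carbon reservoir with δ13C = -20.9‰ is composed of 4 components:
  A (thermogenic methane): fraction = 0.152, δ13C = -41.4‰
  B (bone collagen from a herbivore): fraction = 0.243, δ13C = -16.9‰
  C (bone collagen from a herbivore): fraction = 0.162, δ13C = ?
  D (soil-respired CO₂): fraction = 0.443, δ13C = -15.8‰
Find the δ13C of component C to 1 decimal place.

-21.6‰

Isotope mass balance: δ_bulk = Σ fᵢ·δᵢ.
-20.9 = 0.152×(-41.4) + 0.243×(-16.9) + 0.162×δ_C + 0.443×(-15.8)
0.162·δ_C = -20.9 − (-17.399) = -3.501
δ_C = -3.501 / 0.162 = -21.61‰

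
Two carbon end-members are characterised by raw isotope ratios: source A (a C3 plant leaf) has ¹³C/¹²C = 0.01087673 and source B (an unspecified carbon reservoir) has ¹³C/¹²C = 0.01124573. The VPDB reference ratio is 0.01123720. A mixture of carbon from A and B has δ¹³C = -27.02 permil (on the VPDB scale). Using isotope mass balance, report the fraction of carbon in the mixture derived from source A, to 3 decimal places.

δ_A = (0.01087673/0.01123720 − 1)×1000 = (0.967922 − 1)×1000 = -32.078 permil
δ_B = (0.01124573/0.01123720 − 1)×1000 = (1.000759 − 1)×1000 = 0.759 permil
f_A = (δ_mix − δ_B)/(δ_A − δ_B) = (-27.02 − (0.759))/(-32.078 − (0.759))
f_A = -27.779 / -32.837 = 0.8460

0.846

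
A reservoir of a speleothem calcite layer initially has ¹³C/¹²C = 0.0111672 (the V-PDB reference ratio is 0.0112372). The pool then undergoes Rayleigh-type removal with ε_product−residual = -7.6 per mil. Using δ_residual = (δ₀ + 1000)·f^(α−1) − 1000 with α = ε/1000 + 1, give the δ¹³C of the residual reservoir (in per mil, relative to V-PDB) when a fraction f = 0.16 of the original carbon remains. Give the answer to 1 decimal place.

7.7 per mil

δ₀ = (0.0111672/0.0112372 − 1)×1000 = (0.993771 − 1)×1000 = -6.229 per mil
α − 1 = ε/1000 = -0.0076
f^(α−1) = 0.16^(-0.0076) = 1.014025
δ_res = (-6.229 + 1000) × 1.014025 − 1000 = 1007.708 − 1000 = 7.71 per mil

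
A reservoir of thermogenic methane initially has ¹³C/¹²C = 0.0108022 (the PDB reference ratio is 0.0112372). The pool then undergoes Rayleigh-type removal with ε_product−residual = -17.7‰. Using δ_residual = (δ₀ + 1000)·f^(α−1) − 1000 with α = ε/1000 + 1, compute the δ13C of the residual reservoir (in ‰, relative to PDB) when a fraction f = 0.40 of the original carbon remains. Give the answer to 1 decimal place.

-23.0‰

δ₀ = (0.0108022/0.0112372 − 1)×1000 = (0.961289 − 1)×1000 = -38.711‰
α − 1 = ε/1000 = -0.0177
f^(α−1) = 0.40^(-0.0177) = 1.016351
δ_res = (-38.711 + 1000) × 1.016351 − 1000 = 977.007 − 1000 = -22.99‰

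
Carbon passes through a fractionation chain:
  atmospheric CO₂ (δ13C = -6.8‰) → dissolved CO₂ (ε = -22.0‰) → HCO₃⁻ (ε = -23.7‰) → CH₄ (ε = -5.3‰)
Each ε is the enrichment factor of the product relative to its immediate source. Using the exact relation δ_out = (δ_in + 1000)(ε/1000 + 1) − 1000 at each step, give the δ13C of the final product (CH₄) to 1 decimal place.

step 1: δ = (-6.80 + 1000)·(-22.0/1000 + 1) − 1000 = -28.65‰
step 2: δ = (-28.65 + 1000)·(-23.7/1000 + 1) − 1000 = -51.67‰
step 3: δ = (-51.67 + 1000)·(-5.3/1000 + 1) − 1000 = -56.70‰

-56.7‰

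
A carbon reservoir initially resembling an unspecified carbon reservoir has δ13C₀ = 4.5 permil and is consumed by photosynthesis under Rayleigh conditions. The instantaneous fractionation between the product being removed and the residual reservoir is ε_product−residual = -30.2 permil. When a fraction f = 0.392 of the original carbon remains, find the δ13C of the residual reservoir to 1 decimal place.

33.3 permil

Rayleigh residual: δ_res = (δ₀ + 1000)·f^(α−1) − 1000
α = ε/1000 + 1 = 0.96980, so α − 1 = -0.03020
f^(α−1) = 0.392^(-0.03020) = 1.028686
δ_res = (4.5 + 1000) × 1.028686 − 1000 = 1033.315 − 1000 = 33.31 permil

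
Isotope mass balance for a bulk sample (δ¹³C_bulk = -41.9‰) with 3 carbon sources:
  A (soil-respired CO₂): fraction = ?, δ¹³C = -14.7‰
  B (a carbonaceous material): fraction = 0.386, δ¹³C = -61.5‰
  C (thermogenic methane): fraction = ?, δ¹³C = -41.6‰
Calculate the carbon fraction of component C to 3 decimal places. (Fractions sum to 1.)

0.340

Let f_C and f_A be the unknown fractions; fractions sum to 1 so f_C + f_A = 0.614.
Mass balance: Σ fᵢ·δᵢ = δ_bulk ⇒ f_C·(-41.6) + f_A·(-14.7) = -41.9 − (-23.739) = -18.161
Substitute f_A = 0.614 − f_C:
f_C·(-41.6 − -14.7) = -18.161 − 0.614×(-14.7) = -9.135
f_C = -9.135 / -26.9 = 0.3396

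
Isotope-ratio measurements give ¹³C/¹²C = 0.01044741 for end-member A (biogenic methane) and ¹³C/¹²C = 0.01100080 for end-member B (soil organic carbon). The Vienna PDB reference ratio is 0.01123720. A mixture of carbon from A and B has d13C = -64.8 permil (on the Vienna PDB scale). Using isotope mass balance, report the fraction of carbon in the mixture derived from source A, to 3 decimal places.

δ_A = (0.01044741/0.01123720 − 1)×1000 = (0.929716 − 1)×1000 = -70.284 permil
δ_B = (0.01100080/0.01123720 − 1)×1000 = (0.978963 − 1)×1000 = -21.037 permil
f_A = (δ_mix − δ_B)/(δ_A − δ_B) = (-64.8 − (-21.037))/(-70.284 − (-21.037))
f_A = -43.763 / -49.246 = 0.8887

0.889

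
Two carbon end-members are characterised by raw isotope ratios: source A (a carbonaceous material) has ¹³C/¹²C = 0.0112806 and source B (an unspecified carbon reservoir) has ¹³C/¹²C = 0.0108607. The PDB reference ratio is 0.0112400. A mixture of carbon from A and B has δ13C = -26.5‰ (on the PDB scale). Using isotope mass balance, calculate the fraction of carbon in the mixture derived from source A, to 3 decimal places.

0.194

δ_A = (0.0112806/0.0112400 − 1)×1000 = (1.003612 − 1)×1000 = 3.612‰
δ_B = (0.0108607/0.0112400 − 1)×1000 = (0.966254 − 1)×1000 = -33.746‰
f_A = (δ_mix − δ_B)/(δ_A − δ_B) = (-26.5 − (-33.746))/(3.612 − (-33.746))
f_A = 7.246 / 37.358 = 0.1940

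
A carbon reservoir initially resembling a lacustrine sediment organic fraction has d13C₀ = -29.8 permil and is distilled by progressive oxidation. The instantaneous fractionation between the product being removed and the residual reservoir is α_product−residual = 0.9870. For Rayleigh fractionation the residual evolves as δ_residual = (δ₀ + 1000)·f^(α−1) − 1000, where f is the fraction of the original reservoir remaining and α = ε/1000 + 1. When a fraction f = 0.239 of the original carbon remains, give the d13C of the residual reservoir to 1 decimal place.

Rayleigh residual: δ_res = (δ₀ + 1000)·f^(α−1) − 1000
α − 1 = -0.01300
f^(α−1) = 0.239^(-0.01300) = 1.018781
δ_res = (-29.8 + 1000) × 1.018781 − 1000 = 988.421 − 1000 = -11.58 permil

-11.6 permil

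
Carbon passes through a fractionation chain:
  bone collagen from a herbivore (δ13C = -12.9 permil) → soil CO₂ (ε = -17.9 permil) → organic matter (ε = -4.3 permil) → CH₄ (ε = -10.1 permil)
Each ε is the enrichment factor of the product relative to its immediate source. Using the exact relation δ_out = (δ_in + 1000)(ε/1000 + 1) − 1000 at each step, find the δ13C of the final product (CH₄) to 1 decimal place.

step 1: δ = (-12.90 + 1000)·(-17.9/1000 + 1) − 1000 = -30.57 permil
step 2: δ = (-30.57 + 1000)·(-4.3/1000 + 1) − 1000 = -34.74 permil
step 3: δ = (-34.74 + 1000)·(-10.1/1000 + 1) − 1000 = -44.49 permil

-44.5 permil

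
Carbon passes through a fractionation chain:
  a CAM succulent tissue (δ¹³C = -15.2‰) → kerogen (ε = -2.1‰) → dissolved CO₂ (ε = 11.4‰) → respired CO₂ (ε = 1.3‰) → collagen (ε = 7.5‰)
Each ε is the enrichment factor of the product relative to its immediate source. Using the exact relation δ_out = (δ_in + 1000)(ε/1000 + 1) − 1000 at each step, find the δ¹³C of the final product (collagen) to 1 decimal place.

2.7‰

step 1: δ = (-15.20 + 1000)·(-2.1/1000 + 1) − 1000 = -17.27‰
step 2: δ = (-17.27 + 1000)·(11.4/1000 + 1) − 1000 = -6.06‰
step 3: δ = (-6.06 + 1000)·(1.3/1000 + 1) − 1000 = -4.77‰
step 4: δ = (-4.77 + 1000)·(7.5/1000 + 1) − 1000 = 2.69‰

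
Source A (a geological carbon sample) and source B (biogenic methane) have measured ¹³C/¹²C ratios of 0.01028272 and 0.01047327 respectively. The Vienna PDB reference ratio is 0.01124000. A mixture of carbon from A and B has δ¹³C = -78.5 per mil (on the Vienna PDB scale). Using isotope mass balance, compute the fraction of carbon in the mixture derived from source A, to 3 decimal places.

δ_A = (0.01028272/0.01124000 − 1)×1000 = (0.914833 − 1)×1000 = -85.167 per mil
δ_B = (0.01047327/0.01124000 − 1)×1000 = (0.931786 − 1)×1000 = -68.214 per mil
f_A = (δ_mix − δ_B)/(δ_A − δ_B) = (-78.5 − (-68.214))/(-85.167 − (-68.214))
f_A = -10.286 / -16.953 = 0.6067

0.607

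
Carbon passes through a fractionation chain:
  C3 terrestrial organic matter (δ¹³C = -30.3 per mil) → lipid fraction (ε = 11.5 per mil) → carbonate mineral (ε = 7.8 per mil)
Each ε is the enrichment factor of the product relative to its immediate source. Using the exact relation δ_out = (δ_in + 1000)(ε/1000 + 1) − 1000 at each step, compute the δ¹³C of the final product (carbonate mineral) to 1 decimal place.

-11.5 per mil

step 1: δ = (-30.30 + 1000)·(11.5/1000 + 1) − 1000 = -19.15 per mil
step 2: δ = (-19.15 + 1000)·(7.8/1000 + 1) − 1000 = -11.50 per mil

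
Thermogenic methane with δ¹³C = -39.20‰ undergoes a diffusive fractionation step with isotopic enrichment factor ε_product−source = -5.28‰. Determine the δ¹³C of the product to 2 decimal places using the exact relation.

-44.27‰

To first order, δ_product ≈ δ_source + ε = -44.48‰.
Exactly, δ_product = (δ_source + 1000)·(ε/1000 + 1) − 1000.
δ_product = (-39.20 + 1000) × (-5.28/1000 + 1) − 1000
δ_product = -44.273‰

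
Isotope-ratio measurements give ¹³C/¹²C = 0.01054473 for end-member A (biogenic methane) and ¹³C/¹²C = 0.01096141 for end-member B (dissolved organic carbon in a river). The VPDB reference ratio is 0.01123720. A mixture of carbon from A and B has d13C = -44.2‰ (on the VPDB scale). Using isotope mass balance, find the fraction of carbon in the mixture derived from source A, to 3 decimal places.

δ_A = (0.01054473/0.01123720 − 1)×1000 = (0.938377 − 1)×1000 = -61.623‰
δ_B = (0.01096141/0.01123720 − 1)×1000 = (0.975457 − 1)×1000 = -24.543‰
f_A = (δ_mix − δ_B)/(δ_A − δ_B) = (-44.2 − (-24.543))/(-61.623 − (-24.543))
f_A = -19.657 / -37.080 = 0.5301

0.530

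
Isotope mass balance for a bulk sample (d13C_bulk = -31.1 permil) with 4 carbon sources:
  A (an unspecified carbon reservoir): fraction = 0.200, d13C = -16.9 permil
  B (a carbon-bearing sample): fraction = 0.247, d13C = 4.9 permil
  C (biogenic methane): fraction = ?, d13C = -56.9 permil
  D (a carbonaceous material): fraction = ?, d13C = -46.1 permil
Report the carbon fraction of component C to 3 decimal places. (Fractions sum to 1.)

Let f_C and f_D be the unknown fractions; fractions sum to 1 so f_C + f_D = 0.553.
Mass balance: Σ fᵢ·δᵢ = δ_bulk ⇒ f_C·(-56.9) + f_D·(-46.1) = -31.1 − (-2.170) = -28.930
Substitute f_D = 0.553 − f_C:
f_C·(-56.9 − -46.1) = -28.930 − 0.553×(-46.1) = -3.437
f_C = -3.437 / -10.8 = 0.3182

0.318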